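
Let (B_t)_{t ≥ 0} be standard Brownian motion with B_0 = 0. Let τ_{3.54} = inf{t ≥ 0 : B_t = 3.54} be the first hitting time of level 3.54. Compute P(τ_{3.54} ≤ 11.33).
P(τ_{3.54} ≤ 11.33) = 2(1 − Φ(3.54/√11.33)) = 2(1 − Φ(1.0517)) ≈ 0.2929

By the reflection principle for standard BM, P(τ_b ≤ t) = 2 · P(B_t ≥ b). Since B_t ~ N(0, t), P(B_t ≥ 3.54) = 1 − Φ(3.54/√t) = 1 − Φ(3.54/√11.33) = 1 − Φ(1.0517) ≈ 0.14647. Doubling: P(τ_{3.54} ≤ 11.33) ≈ 2 · 0.14647 = 0.29294 ≈ 0.2929.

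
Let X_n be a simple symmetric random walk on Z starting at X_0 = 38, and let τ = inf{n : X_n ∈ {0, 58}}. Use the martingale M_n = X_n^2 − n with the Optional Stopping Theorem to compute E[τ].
E[τ] = 760

M_n = X_n^2 − n is a martingale (since E[X_{n+1}^2 | F_n] = X_n^2 + 1). By OST (τ has finite mean in a bounded region), E[M_τ] = E[M_0] = X_0^2 − 0 = 38^2 = 1444. Also E[M_τ] = E[X_τ^2] − E[τ]. The walk exits at 0 or 58, with P(hit 58 first) = 38/58, so E[X_τ^2] = 58^2 · 38/58 + 0 = 2204. Thus E[τ] = E[X_τ^2] − E[M_τ] = 2204 − 1444 = 760 = 38(58 − 38) = 760.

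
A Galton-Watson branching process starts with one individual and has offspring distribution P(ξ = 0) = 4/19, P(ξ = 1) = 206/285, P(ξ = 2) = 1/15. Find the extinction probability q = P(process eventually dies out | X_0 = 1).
q = 1

Mean offspring μ = 0·4/19 + 1·206/285 + 2·1/15 = 244/285 ≤ 1. For μ ≤ 1 with offspring not concentrated at 1, the Galton-Watson process goes extinct almost surely, so q = 1.
(Algebraic check: The pgf is f(s) = 4/19 + 206/285·s + 1/15·s². The extinction probability q is the smallest fixed point of f in [0, 1]. Setting s = f(s):
  1/15·s² + (206/285 − 1)·s + 4/19 = 0
  1/15·s² − (4/19 + 1/15)·s + 4/19 = 0
which factors as (s − 1)·(1/15·s − 4/19) = 0, giving roots s = 1 and s = (4/19)/(1/15) = 60/19. Since 60/19 ≥ 1, the smallest root in [0, 1] is s = 1.)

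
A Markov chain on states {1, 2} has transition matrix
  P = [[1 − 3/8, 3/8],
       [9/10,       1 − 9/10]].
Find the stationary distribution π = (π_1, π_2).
π_1 = 12/17, π_2 = 5/17

Solve πP = π with π_1 + π_2 = 1. From πP = π: π_1 · (1 − 3/8) + π_2 · 9/10 = π_1 ⇒ π_2 · 9/10 = π_1 · 3/8 ⇒ π_2/π_1 = (3/8)/(9/10) = 5/12. Together with π_1 + π_2 = 1:
  π_1 = (9/10)/(3/8 + 9/10) = (9/10)/(51/40) = 12/17,
  π_2 = (3/8)/(3/8 + 9/10) = (3/8)/(51/40) = 5/17.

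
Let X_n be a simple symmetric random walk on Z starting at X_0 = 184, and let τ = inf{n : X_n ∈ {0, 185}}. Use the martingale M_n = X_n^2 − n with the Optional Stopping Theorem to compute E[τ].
E[τ] = 184

M_n = X_n^2 − n is a martingale (since E[X_{n+1}^2 | F_n] = X_n^2 + 1). By OST (τ has finite mean in a bounded region), E[M_τ] = E[M_0] = X_0^2 − 0 = 184^2 = 33856. Also E[M_τ] = E[X_τ^2] − E[τ]. The walk exits at 0 or 185, with P(hit 185 first) = 184/185, so E[X_τ^2] = 185^2 · 184/185 + 0 = 34040. Thus E[τ] = E[X_τ^2] − E[M_τ] = 34040 − 33856 = 184 = 184(185 − 184) = 184.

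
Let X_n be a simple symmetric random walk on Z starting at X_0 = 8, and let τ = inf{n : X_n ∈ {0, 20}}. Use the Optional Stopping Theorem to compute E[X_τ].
E[X_τ] = 8

X_n is a martingale and τ is a bounded-mean stopping time (indeed τ is finite a.s. with bounded expectation since the walk is in a bounded region). By the OST, E[X_τ] = E[X_0] = 8. Equivalently: E[X_τ] = 20 · P(hit 20 first) + 0 · P(hit 0 first) = 20 · (8/20) = 8.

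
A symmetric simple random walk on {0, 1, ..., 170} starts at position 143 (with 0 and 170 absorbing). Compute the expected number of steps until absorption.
E[τ | X_0 = 143] = 3861

Let v_k = E[τ | X_0 = k]. Boundary: v_0 = v_170 = 0. Recurrence: v_k = 1 + (v_{k-1} + v_{k+1})/2 for 1 ≤ k ≤ 169. The particular solution to v_k − (v_{k-1} + v_{k+1})/2 = 1 is v_k = −k^2. Adding homogeneous solution A + B k and matching boundaries gives v_k = k (170 − k). Substituting k = 143: v_143 = 143 · 27 = 3861.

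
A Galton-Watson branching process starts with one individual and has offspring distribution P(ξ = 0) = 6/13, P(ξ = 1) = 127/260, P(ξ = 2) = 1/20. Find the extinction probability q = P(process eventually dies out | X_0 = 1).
q = 1

Mean offspring μ = 0·6/13 + 1·127/260 + 2·1/20 = 153/260 ≤ 1. For μ ≤ 1 with offspring not concentrated at 1, the Galton-Watson process goes extinct almost surely, so q = 1.
(Algebraic check: The pgf is f(s) = 6/13 + 127/260·s + 1/20·s². The extinction probability q is the smallest fixed point of f in [0, 1]. Setting s = f(s):
  1/20·s² + (127/260 − 1)·s + 6/13 = 0
  1/20·s² − (6/13 + 1/20)·s + 6/13 = 0
which factors as (s − 1)·(1/20·s − 6/13) = 0, giving roots s = 1 and s = (6/13)/(1/20) = 120/13. Since 120/13 ≥ 1, the smallest root in [0, 1] is s = 1.)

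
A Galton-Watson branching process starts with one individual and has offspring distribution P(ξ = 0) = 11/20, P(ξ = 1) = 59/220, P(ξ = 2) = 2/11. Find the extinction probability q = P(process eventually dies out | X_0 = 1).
q = 1

Mean offspring μ = 0·11/20 + 1·59/220 + 2·2/11 = 139/220 ≤ 1. For μ ≤ 1 with offspring not concentrated at 1, the Galton-Watson process goes extinct almost surely, so q = 1.
(Algebraic check: The pgf is f(s) = 11/20 + 59/220·s + 2/11·s². The extinction probability q is the smallest fixed point of f in [0, 1]. Setting s = f(s):
  2/11·s² + (59/220 − 1)·s + 11/20 = 0
  2/11·s² − (11/20 + 2/11)·s + 11/20 = 0
which factors as (s − 1)·(2/11·s − 11/20) = 0, giving roots s = 1 and s = (11/20)/(2/11) = 121/40. Since 121/40 ≥ 1, the smallest root in [0, 1] is s = 1.)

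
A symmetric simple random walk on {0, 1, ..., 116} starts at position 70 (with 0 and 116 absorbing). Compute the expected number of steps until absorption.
E[τ | X_0 = 70] = 3220

Let v_k = E[τ | X_0 = k]. Boundary: v_0 = v_116 = 0. Recurrence: v_k = 1 + (v_{k-1} + v_{k+1})/2 for 1 ≤ k ≤ 115. The particular solution to v_k − (v_{k-1} + v_{k+1})/2 = 1 is v_k = −k^2. Adding homogeneous solution A + B k and matching boundaries gives v_k = k (116 − k). Substituting k = 70: v_70 = 70 · 46 = 3220.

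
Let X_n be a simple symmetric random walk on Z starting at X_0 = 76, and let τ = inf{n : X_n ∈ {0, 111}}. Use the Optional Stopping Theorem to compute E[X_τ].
E[X_τ] = 76

X_n is a martingale and τ is a bounded-mean stopping time (indeed τ is finite a.s. with bounded expectation since the walk is in a bounded region). By the OST, E[X_τ] = E[X_0] = 76. Equivalently: E[X_τ] = 111 · P(hit 111 first) + 0 · P(hit 0 first) = 111 · (76/111) = 76.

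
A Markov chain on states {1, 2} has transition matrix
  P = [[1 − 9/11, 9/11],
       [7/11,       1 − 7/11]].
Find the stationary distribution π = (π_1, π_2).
π_1 = 7/16, π_2 = 9/16

Solve πP = π with π_1 + π_2 = 1. From πP = π: π_1 · (1 − 9/11) + π_2 · 7/11 = π_1 ⇒ π_2 · 7/11 = π_1 · 9/11 ⇒ π_2/π_1 = (9/11)/(7/11) = 9/7. Together with π_1 + π_2 = 1:
  π_1 = (7/11)/(9/11 + 7/11) = (7/11)/(16/11) = 7/16,
  π_2 = (9/11)/(9/11 + 7/11) = (9/11)/(16/11) = 9/16.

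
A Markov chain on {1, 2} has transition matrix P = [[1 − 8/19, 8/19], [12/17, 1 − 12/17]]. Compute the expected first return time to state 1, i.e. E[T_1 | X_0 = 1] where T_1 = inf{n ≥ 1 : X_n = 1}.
E[T_1 | X_0 = 1] = 1/π_1 = 91/57

For an irreducible recurrent Markov chain with stationary distribution π, E[T_i | X_0 = i] = 1/π_i (Kac's formula). Here π_1 = (12/17)/(8/19 + 12/17) = (12/17)/(364/323) = 57/91, so E[T_1 | X_0 = 1] = 1/π_1 = (8/19 + 12/17)/(12/17) = (364/323)/(12/17) = 91/57.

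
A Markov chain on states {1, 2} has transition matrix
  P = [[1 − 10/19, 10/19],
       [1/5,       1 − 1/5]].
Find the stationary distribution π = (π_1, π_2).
π_1 = 19/69, π_2 = 50/69

Solve πP = π with π_1 + π_2 = 1. From πP = π: π_1 · (1 − 10/19) + π_2 · 1/5 = π_1 ⇒ π_2 · 1/5 = π_1 · 10/19 ⇒ π_2/π_1 = (10/19)/(1/5) = 50/19. Together with π_1 + π_2 = 1:
  π_1 = (1/5)/(10/19 + 1/5) = (1/5)/(69/95) = 19/69,
  π_2 = (10/19)/(10/19 + 1/5) = (10/19)/(69/95) = 50/69.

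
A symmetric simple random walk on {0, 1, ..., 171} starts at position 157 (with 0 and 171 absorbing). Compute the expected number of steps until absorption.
E[τ | X_0 = 157] = 2198

Let v_k = E[τ | X_0 = k]. Boundary: v_0 = v_171 = 0. Recurrence: v_k = 1 + (v_{k-1} + v_{k+1})/2 for 1 ≤ k ≤ 170. The particular solution to v_k − (v_{k-1} + v_{k+1})/2 = 1 is v_k = −k^2. Adding homogeneous solution A + B k and matching boundaries gives v_k = k (171 − k). Substituting k = 157: v_157 = 157 · 14 = 2198.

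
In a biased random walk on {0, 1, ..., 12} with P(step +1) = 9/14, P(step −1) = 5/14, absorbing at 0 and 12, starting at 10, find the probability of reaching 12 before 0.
P(hit 12 before 0) = (1 − (5/9)^10) / (1 − (5/9)^12) = 5029259301/5039024926

Let u_k denote P(reach 12 before 0 | start at k). Boundary: u_0 = 0, u_12 = 1. Recurrence: u_k = 9/14·u_{k+1} + 5/14·u_{k-1} for 1 ≤ k ≤ 11. Try u_k = A + B·r^k with r = q/p = (5/14)/(9/14) = 5/9. Substitution satisfies the recurrence; boundary conditions give:
  u_k = (1 − r^k) / (1 − r^N) = (1 − (5/9)^10) / (1 − (5/9)^12) = 5029259301/5039024926.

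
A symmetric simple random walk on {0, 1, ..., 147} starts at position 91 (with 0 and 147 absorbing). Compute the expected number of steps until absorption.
E[τ | X_0 = 91] = 5096

Let v_k = E[τ | X_0 = k]. Boundary: v_0 = v_147 = 0. Recurrence: v_k = 1 + (v_{k-1} + v_{k+1})/2 for 1 ≤ k ≤ 146. The particular solution to v_k − (v_{k-1} + v_{k+1})/2 = 1 is v_k = −k^2. Adding homogeneous solution A + B k and matching boundaries gives v_k = k (147 − k). Substituting k = 91: v_91 = 91 · 56 = 5096.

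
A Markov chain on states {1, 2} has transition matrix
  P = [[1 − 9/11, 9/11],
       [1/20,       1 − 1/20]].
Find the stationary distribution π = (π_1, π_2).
π_1 = 11/191, π_2 = 180/191

Solve πP = π with π_1 + π_2 = 1. From πP = π: π_1 · (1 − 9/11) + π_2 · 1/20 = π_1 ⇒ π_2 · 1/20 = π_1 · 9/11 ⇒ π_2/π_1 = (9/11)/(1/20) = 180/11. Together with π_1 + π_2 = 1:
  π_1 = (1/20)/(9/11 + 1/20) = (1/20)/(191/220) = 11/191,
  π_2 = (9/11)/(9/11 + 1/20) = (9/11)/(191/220) = 180/191.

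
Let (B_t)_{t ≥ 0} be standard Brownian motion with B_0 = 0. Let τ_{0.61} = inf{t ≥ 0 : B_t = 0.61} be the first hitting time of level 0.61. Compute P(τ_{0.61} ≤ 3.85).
P(τ_{0.61} ≤ 3.85) = 2(1 − Φ(0.61/√3.85)) = 2(1 − Φ(0.3109)) ≈ 0.7559

By the reflection principle for standard BM, P(τ_b ≤ t) = 2 · P(B_t ≥ b). Since B_t ~ N(0, t), P(B_t ≥ 0.61) = 1 − Φ(0.61/√t) = 1 − Φ(0.61/√3.85) = 1 − Φ(0.3109) ≈ 0.37794. Doubling: P(τ_{0.61} ≤ 3.85) ≈ 2 · 0.37794 = 0.75588 ≈ 0.7559.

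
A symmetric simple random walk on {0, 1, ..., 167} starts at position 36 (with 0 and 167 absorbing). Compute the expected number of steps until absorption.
E[τ | X_0 = 36] = 4716

Let v_k = E[τ | X_0 = k]. Boundary: v_0 = v_167 = 0. Recurrence: v_k = 1 + (v_{k-1} + v_{k+1})/2 for 1 ≤ k ≤ 166. The particular solution to v_k − (v_{k-1} + v_{k+1})/2 = 1 is v_k = −k^2. Adding homogeneous solution A + B k and matching boundaries gives v_k = k (167 − k). Substituting k = 36: v_36 = 36 · 131 = 4716.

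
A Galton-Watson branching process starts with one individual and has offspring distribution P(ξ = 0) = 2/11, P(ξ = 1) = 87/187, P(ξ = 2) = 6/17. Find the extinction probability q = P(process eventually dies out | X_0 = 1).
q = 17/33

The pgf is f(s) = 2/11 + 87/187·s + 6/17·s². The extinction probability q is the smallest fixed point of f in [0, 1]. Setting s = f(s):
  6/17·s² + (87/187 − 1)·s + 2/11 = 0
  6/17·s² − (2/11 + 6/17)·s + 2/11 = 0
which factors as (s − 1)·(6/17·s − 2/11) = 0, giving roots s = 1 and s = (2/11)/(6/17) = 17/33.
Mean offspring μ = 87/187 + 2·6/17 = 219/187 > 1 (supercritical), so q < 1. The extinction probability is the smaller root: q = (2/11)/(6/17) = 17/33.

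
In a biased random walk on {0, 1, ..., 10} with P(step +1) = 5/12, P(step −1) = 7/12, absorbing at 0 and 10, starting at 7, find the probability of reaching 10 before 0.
P(hit 10 before 0) = (1 − (7/5)^7) / (1 − (7/5)^10) = 46588625/136354812

Let u_k denote P(reach 10 before 0 | start at k). Boundary: u_0 = 0, u_10 = 1. Recurrence: u_k = 5/12·u_{k+1} + 7/12·u_{k-1} for 1 ≤ k ≤ 9. Try u_k = A + B·r^k with r = q/p = (7/12)/(5/12) = 7/5. Substitution satisfies the recurrence; boundary conditions give:
  u_k = (1 − r^k) / (1 − r^N) = (1 − (7/5)^7) / (1 − (7/5)^10) = 46588625/136354812.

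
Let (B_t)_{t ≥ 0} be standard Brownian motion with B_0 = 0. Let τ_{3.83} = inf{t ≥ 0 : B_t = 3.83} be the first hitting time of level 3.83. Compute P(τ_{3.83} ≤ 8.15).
P(τ_{3.83} ≤ 8.15) = 2(1 − Φ(3.83/√8.15)) = 2(1 − Φ(1.3416)) ≈ 0.1797

By the reflection principle for standard BM, P(τ_b ≤ t) = 2 · P(B_t ≥ b). Since B_t ~ N(0, t), P(B_t ≥ 3.83) = 1 − Φ(3.83/√t) = 1 − Φ(3.83/√8.15) = 1 − Φ(1.3416) ≈ 0.08986. Doubling: P(τ_{3.83} ≤ 8.15) ≈ 2 · 0.08986 = 0.17972 ≈ 0.1797.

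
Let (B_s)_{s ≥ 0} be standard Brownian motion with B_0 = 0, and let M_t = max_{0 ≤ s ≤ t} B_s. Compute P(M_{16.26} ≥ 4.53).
P(M_{16.26} ≥ 4.53) = 2·P(B_{16.26} ≥ 4.53) = 2(1 − Φ(4.53/√16.26)) ≈ 0.2613

By the reflection principle for Brownian motion, P(M_t ≥ a) = 2 · P(B_t ≥ a) for a ≥ 0. Since B_t ~ N(0, t), P(B_t ≥ 4.53) = 1 − Φ(4.53/√t) = 1 − Φ(4.53/√16.26) = 1 − Φ(1.1234). So
  P(M_{16.26} ≥ 4.53) = 2(1 − Φ(1.1234)) ≈ 0.2613.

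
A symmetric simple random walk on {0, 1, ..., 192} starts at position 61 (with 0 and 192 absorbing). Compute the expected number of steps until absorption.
E[τ | X_0 = 61] = 7991

Let v_k = E[τ | X_0 = k]. Boundary: v_0 = v_192 = 0. Recurrence: v_k = 1 + (v_{k-1} + v_{k+1})/2 for 1 ≤ k ≤ 191. The particular solution to v_k − (v_{k-1} + v_{k+1})/2 = 1 is v_k = −k^2. Adding homogeneous solution A + B k and matching boundaries gives v_k = k (192 − k). Substituting k = 61: v_61 = 61 · 131 = 7991.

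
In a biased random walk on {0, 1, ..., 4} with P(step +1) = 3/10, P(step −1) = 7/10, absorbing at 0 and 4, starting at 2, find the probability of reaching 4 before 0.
P(hit 4 before 0) = (1 − (7/3)^2) / (1 − (7/3)^4) = 9/58

Let u_k denote P(reach 4 before 0 | start at k). Boundary: u_0 = 0, u_4 = 1. Recurrence: u_k = 3/10·u_{k+1} + 7/10·u_{k-1} for 1 ≤ k ≤ 3. Try u_k = A + B·r^k with r = q/p = (7/10)/(3/10) = 7/3. Substitution satisfies the recurrence; boundary conditions give:
  u_k = (1 − r^k) / (1 − r^N) = (1 − (7/3)^2) / (1 − (7/3)^4) = 9/58.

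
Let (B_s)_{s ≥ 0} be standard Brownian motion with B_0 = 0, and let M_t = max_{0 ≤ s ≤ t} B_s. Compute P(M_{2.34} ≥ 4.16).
P(M_{2.34} ≥ 4.16) = 2·P(B_{2.34} ≥ 4.16) = 2(1 − Φ(4.16/√2.34)) ≈ 0.0065

By the reflection principle for Brownian motion, P(M_t ≥ a) = 2 · P(B_t ≥ a) for a ≥ 0. Since B_t ~ N(0, t), P(B_t ≥ 4.16) = 1 − Φ(4.16/√t) = 1 − Φ(4.16/√2.34) = 1 − Φ(2.7195). So
  P(M_{2.34} ≥ 4.16) = 2(1 − Φ(2.7195)) ≈ 0.0065.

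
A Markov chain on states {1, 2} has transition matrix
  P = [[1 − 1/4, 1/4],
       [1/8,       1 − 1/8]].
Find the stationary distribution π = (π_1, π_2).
π_1 = 1/3, π_2 = 2/3

Solve πP = π with π_1 + π_2 = 1. From πP = π: π_1 · (1 − 1/4) + π_2 · 1/8 = π_1 ⇒ π_2 · 1/8 = π_1 · 1/4 ⇒ π_2/π_1 = (1/4)/(1/8) = 2. Together with π_1 + π_2 = 1:
  π_1 = (1/8)/(1/4 + 1/8) = (1/8)/(3/8) = 1/3,
  π_2 = (1/4)/(1/4 + 1/8) = (1/4)/(3/8) = 2/3.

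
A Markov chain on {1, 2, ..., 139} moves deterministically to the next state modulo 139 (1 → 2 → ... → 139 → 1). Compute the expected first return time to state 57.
E[T_57 | X_0 = 57] = 139

The chain cycles deterministically, so starting at state 57 it returns in exactly 139 steps. Equivalently, the stationary distribution is uniform π_j = 1/139 for every state j, so by Kac's formula E[T_57] = 1/π_57 = 139.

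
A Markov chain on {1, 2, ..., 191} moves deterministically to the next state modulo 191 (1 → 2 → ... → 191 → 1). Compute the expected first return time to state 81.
E[T_81 | X_0 = 81] = 191

The chain cycles deterministically, so starting at state 81 it returns in exactly 191 steps. Equivalently, the stationary distribution is uniform π_j = 1/191 for every state j, so by Kac's formula E[T_81] = 1/π_81 = 191.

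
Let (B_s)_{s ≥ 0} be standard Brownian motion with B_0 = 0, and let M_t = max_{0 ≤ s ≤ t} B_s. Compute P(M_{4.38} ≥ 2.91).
P(M_{4.38} ≥ 2.91) = 2·P(B_{4.38} ≥ 2.91) = 2(1 − Φ(2.91/√4.38)) ≈ 0.1644

By the reflection principle for Brownian motion, P(M_t ≥ a) = 2 · P(B_t ≥ a) for a ≥ 0. Since B_t ~ N(0, t), P(B_t ≥ 2.91) = 1 − Φ(2.91/√t) = 1 − Φ(2.91/√4.38) = 1 − Φ(1.3905). So
  P(M_{4.38} ≥ 2.91) = 2(1 − Φ(1.3905)) ≈ 0.1644.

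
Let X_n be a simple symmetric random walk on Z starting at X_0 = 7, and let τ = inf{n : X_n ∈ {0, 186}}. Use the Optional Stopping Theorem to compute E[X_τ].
E[X_τ] = 7

X_n is a martingale and τ is a bounded-mean stopping time (indeed τ is finite a.s. with bounded expectation since the walk is in a bounded region). By the OST, E[X_τ] = E[X_0] = 7. Equivalently: E[X_τ] = 186 · P(hit 186 first) + 0 · P(hit 0 first) = 186 · (7/186) = 7.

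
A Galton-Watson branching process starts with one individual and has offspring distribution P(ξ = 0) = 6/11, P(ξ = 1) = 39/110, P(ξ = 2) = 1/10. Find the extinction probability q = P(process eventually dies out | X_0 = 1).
q = 1

Mean offspring μ = 0·6/11 + 1·39/110 + 2·1/10 = 61/110 ≤ 1. For μ ≤ 1 with offspring not concentrated at 1, the Galton-Watson process goes extinct almost surely, so q = 1.
(Algebraic check: The pgf is f(s) = 6/11 + 39/110·s + 1/10·s². The extinction probability q is the smallest fixed point of f in [0, 1]. Setting s = f(s):
  1/10·s² + (39/110 − 1)·s + 6/11 = 0
  1/10·s² − (6/11 + 1/10)·s + 6/11 = 0
which factors as (s − 1)·(1/10·s − 6/11) = 0, giving roots s = 1 and s = (6/11)/(1/10) = 60/11. Since 60/11 ≥ 1, the smallest root in [0, 1] is s = 1.)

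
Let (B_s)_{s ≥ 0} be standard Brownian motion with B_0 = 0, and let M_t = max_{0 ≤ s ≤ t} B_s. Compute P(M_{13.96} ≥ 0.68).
P(M_{13.96} ≥ 0.68) = 2·P(B_{13.96} ≥ 0.68) = 2(1 − Φ(0.68/√13.96)) ≈ 0.8556

By the reflection principle for Brownian motion, P(M_t ≥ a) = 2 · P(B_t ≥ a) for a ≥ 0. Since B_t ~ N(0, t), P(B_t ≥ 0.68) = 1 − Φ(0.68/√t) = 1 − Φ(0.68/√13.96) = 1 − Φ(0.1820). So
  P(M_{13.96} ≥ 0.68) = 2(1 − Φ(0.1820)) ≈ 0.8556.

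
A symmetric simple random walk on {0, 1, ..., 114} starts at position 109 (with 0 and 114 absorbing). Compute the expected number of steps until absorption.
E[τ | X_0 = 109] = 545

Let v_k = E[τ | X_0 = k]. Boundary: v_0 = v_114 = 0. Recurrence: v_k = 1 + (v_{k-1} + v_{k+1})/2 for 1 ≤ k ≤ 113. The particular solution to v_k − (v_{k-1} + v_{k+1})/2 = 1 is v_k = −k^2. Adding homogeneous solution A + B k and matching boundaries gives v_k = k (114 − k). Substituting k = 109: v_109 = 109 · 5 = 545.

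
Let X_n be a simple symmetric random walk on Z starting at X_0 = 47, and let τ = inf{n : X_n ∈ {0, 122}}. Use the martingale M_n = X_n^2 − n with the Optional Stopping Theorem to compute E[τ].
E[τ] = 3525

M_n = X_n^2 − n is a martingale (since E[X_{n+1}^2 | F_n] = X_n^2 + 1). By OST (τ has finite mean in a bounded region), E[M_τ] = E[M_0] = X_0^2 − 0 = 47^2 = 2209. Also E[M_τ] = E[X_τ^2] − E[τ]. The walk exits at 0 or 122, with P(hit 122 first) = 47/122, so E[X_τ^2] = 122^2 · 47/122 + 0 = 5734. Thus E[τ] = E[X_τ^2] − E[M_τ] = 5734 − 2209 = 3525 = 47(122 − 47) = 3525.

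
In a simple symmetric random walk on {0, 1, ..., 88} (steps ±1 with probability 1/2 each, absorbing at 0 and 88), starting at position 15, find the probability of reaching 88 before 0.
P(hit 88 before 0) = 15/88

Let u_k = P(hit 88 before 0 | start at k). Then u_0 = 0, u_88 = 1, and u_k = u_{k-1}/2 + u_{k+1}/2 for 1 ≤ k ≤ 87. This harmonic recurrence is solved by u_k = k/88, giving u_15 = 15/88.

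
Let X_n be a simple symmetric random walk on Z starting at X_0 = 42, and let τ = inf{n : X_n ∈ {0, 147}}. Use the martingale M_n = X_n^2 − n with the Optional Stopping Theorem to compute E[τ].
E[τ] = 4410

M_n = X_n^2 − n is a martingale (since E[X_{n+1}^2 | F_n] = X_n^2 + 1). By OST (τ has finite mean in a bounded region), E[M_τ] = E[M_0] = X_0^2 − 0 = 42^2 = 1764. Also E[M_τ] = E[X_τ^2] − E[τ]. The walk exits at 0 or 147, with P(hit 147 first) = 42/147, so E[X_τ^2] = 147^2 · 42/147 + 0 = 6174. Thus E[τ] = E[X_τ^2] − E[M_τ] = 6174 − 1764 = 4410 = 42(147 − 42) = 4410.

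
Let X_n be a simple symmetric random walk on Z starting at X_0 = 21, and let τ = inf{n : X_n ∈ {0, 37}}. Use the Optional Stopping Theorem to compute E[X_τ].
E[X_τ] = 21

X_n is a martingale and τ is a bounded-mean stopping time (indeed τ is finite a.s. with bounded expectation since the walk is in a bounded region). By the OST, E[X_τ] = E[X_0] = 21. Equivalently: E[X_τ] = 37 · P(hit 37 first) + 0 · P(hit 0 first) = 37 · (21/37) = 21.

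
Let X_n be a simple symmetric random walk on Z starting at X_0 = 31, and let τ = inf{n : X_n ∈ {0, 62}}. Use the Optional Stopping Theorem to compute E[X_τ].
E[X_τ] = 31

X_n is a martingale and τ is a bounded-mean stopping time (indeed τ is finite a.s. with bounded expectation since the walk is in a bounded region). By the OST, E[X_τ] = E[X_0] = 31. Equivalently: E[X_τ] = 62 · P(hit 62 first) + 0 · P(hit 0 first) = 62 · (31/62) = 31.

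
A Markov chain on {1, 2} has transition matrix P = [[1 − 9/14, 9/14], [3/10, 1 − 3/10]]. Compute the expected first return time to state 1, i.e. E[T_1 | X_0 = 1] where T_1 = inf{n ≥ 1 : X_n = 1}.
E[T_1 | X_0 = 1] = 1/π_1 = 22/7

For an irreducible recurrent Markov chain with stationary distribution π, E[T_i | X_0 = i] = 1/π_i (Kac's formula). Here π_1 = (3/10)/(9/14 + 3/10) = (3/10)/(33/35) = 7/22, so E[T_1 | X_0 = 1] = 1/π_1 = (9/14 + 3/10)/(3/10) = (33/35)/(3/10) = 22/7.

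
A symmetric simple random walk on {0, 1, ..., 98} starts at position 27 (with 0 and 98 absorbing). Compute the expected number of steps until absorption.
E[τ | X_0 = 27] = 1917

Let v_k = E[τ | X_0 = k]. Boundary: v_0 = v_98 = 0. Recurrence: v_k = 1 + (v_{k-1} + v_{k+1})/2 for 1 ≤ k ≤ 97. The particular solution to v_k − (v_{k-1} + v_{k+1})/2 = 1 is v_k = −k^2. Adding homogeneous solution A + B k and matching boundaries gives v_k = k (98 − k). Substituting k = 27: v_27 = 27 · 71 = 1917.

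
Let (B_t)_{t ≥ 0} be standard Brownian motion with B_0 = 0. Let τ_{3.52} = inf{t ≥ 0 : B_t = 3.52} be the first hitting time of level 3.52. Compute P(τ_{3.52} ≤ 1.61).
P(τ_{3.52} ≤ 1.61) = 2(1 − Φ(3.52/√1.61)) = 2(1 − Φ(2.7741)) ≈ 0.0055

By the reflection principle for standard BM, P(τ_b ≤ t) = 2 · P(B_t ≥ b). Since B_t ~ N(0, t), P(B_t ≥ 3.52) = 1 − Φ(3.52/√t) = 1 − Φ(3.52/√1.61) = 1 − Φ(2.7741) ≈ 0.00277. Doubling: P(τ_{3.52} ≤ 1.61) ≈ 2 · 0.00277 = 0.00554 ≈ 0.0055.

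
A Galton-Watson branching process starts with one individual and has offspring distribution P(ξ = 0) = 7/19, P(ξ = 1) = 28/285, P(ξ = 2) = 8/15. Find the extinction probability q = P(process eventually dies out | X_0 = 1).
q = 105/152

The pgf is f(s) = 7/19 + 28/285·s + 8/15·s². The extinction probability q is the smallest fixed point of f in [0, 1]. Setting s = f(s):
  8/15·s² + (28/285 − 1)·s + 7/19 = 0
  8/15·s² − (7/19 + 8/15)·s + 7/19 = 0
which factors as (s − 1)·(8/15·s − 7/19) = 0, giving roots s = 1 and s = (7/19)/(8/15) = 105/152.
Mean offspring μ = 28/285 + 2·8/15 = 332/285 > 1 (supercritical), so q < 1. The extinction probability is the smaller root: q = (7/19)/(8/15) = 105/152.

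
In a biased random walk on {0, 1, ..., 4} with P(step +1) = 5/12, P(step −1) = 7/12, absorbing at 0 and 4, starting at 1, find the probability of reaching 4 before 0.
P(hit 4 before 0) = (1 − (7/5)^1) / (1 − (7/5)^4) = 125/888

Let u_k denote P(reach 4 before 0 | start at k). Boundary: u_0 = 0, u_4 = 1. Recurrence: u_k = 5/12·u_{k+1} + 7/12·u_{k-1} for 1 ≤ k ≤ 3. Try u_k = A + B·r^k with r = q/p = (7/12)/(5/12) = 7/5. Substitution satisfies the recurrence; boundary conditions give:
  u_k = (1 − r^k) / (1 − r^N) = (1 − (7/5)^1) / (1 − (7/5)^4) = 125/888.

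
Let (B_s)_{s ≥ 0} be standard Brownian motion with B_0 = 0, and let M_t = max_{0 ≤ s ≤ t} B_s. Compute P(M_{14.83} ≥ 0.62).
P(M_{14.83} ≥ 0.62) = 2·P(B_{14.83} ≥ 0.62) = 2(1 − Φ(0.62/√14.83)) ≈ 0.8721

By the reflection principle for Brownian motion, P(M_t ≥ a) = 2 · P(B_t ≥ a) for a ≥ 0. Since B_t ~ N(0, t), P(B_t ≥ 0.62) = 1 − Φ(0.62/√t) = 1 − Φ(0.62/√14.83) = 1 − Φ(0.1610). So
  P(M_{14.83} ≥ 0.62) = 2(1 − Φ(0.1610)) ≈ 0.8721.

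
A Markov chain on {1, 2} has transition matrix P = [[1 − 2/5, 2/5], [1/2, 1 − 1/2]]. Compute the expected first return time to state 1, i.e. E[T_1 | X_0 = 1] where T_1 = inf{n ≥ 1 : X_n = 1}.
E[T_1 | X_0 = 1] = 1/π_1 = 9/5

For an irreducible recurrent Markov chain with stationary distribution π, E[T_i | X_0 = i] = 1/π_i (Kac's formula). Here π_1 = (1/2)/(2/5 + 1/2) = (1/2)/(9/10) = 5/9, so E[T_1 | X_0 = 1] = 1/π_1 = (2/5 + 1/2)/(1/2) = (9/10)/(1/2) = 9/5.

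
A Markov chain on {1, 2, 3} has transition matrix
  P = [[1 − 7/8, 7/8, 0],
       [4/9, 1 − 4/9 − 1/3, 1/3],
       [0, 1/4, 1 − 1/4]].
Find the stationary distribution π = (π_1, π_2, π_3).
π = (32/179, 63/179, 84/179)

This is a birth-death chain on three states, which satisfies detailed balance: π_1 · P_{12} = π_2 · P_{21} and π_2 · P_{23} = π_3 · P_{32}.
From π_1 · 7/8 = π_2 · 4/9: π_2/π_1 = (7/8)/(4/9) = 63/32.
From π_2 · 1/3 = π_3 · 1/4: π_3/π_2 = (1/3)/(1/4) = 4/3.
Take π_1 proportional to 1; then unnormalized π = (1, 63/32, 21/8). Normalize by dividing by the sum 179/32:
  π = (32/179, 63/179, 84/179).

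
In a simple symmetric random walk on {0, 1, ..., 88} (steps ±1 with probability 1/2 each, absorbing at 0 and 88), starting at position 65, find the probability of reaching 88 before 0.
P(hit 88 before 0) = 65/88

Let u_k = P(hit 88 before 0 | start at k). Then u_0 = 0, u_88 = 1, and u_k = u_{k-1}/2 + u_{k+1}/2 for 1 ≤ k ≤ 87. This harmonic recurrence is solved by u_k = k/88, giving u_65 = 65/88.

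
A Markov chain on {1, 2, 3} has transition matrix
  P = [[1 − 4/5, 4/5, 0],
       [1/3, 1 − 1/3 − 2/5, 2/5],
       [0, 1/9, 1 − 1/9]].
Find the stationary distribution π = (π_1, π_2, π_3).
π = (25/301, 60/301, 216/301)

This is a birth-death chain on three states, which satisfies detailed balance: π_1 · P_{12} = π_2 · P_{21} and π_2 · P_{23} = π_3 · P_{32}.
From π_1 · 4/5 = π_2 · 1/3: π_2/π_1 = (4/5)/(1/3) = 12/5.
From π_2 · 2/5 = π_3 · 1/9: π_3/π_2 = (2/5)/(1/9) = 18/5.
Take π_1 proportional to 1; then unnormalized π = (1, 12/5, 216/25). Normalize by dividing by the sum 301/25:
  π = (25/301, 60/301, 216/301).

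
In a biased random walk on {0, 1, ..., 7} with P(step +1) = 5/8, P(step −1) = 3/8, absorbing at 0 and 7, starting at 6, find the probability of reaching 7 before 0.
P(hit 7 before 0) = (1 − (3/5)^6) / (1 − (3/5)^7) = 37240/37969

Let u_k denote P(reach 7 before 0 | start at k). Boundary: u_0 = 0, u_7 = 1. Recurrence: u_k = 5/8·u_{k+1} + 3/8·u_{k-1} for 1 ≤ k ≤ 6. Try u_k = A + B·r^k with r = q/p = (3/8)/(5/8) = 3/5. Substitution satisfies the recurrence; boundary conditions give:
  u_k = (1 − r^k) / (1 − r^N) = (1 − (3/5)^6) / (1 − (3/5)^7) = 37240/37969.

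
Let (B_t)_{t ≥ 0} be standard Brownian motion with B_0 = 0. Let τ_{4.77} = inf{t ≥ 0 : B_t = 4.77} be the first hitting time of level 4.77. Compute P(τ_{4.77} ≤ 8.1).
P(τ_{4.77} ≤ 8.1) = 2(1 − Φ(4.77/√8.1)) = 2(1 − Φ(1.6760)) ≈ 0.0937

By the reflection principle for standard BM, P(τ_b ≤ t) = 2 · P(B_t ≥ b). Since B_t ~ N(0, t), P(B_t ≥ 4.77) = 1 − Φ(4.77/√t) = 1 − Φ(4.77/√8.1) = 1 − Φ(1.6760) ≈ 0.04687. Doubling: P(τ_{4.77} ≤ 8.1) ≈ 2 · 0.04687 = 0.09374 ≈ 0.0937.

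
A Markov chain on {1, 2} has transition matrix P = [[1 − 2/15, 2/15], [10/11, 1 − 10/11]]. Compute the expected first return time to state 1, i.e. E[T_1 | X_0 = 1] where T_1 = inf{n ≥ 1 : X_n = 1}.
E[T_1 | X_0 = 1] = 1/π_1 = 86/75

For an irreducible recurrent Markov chain with stationary distribution π, E[T_i | X_0 = i] = 1/π_i (Kac's formula). Here π_1 = (10/11)/(2/15 + 10/11) = (10/11)/(172/165) = 75/86, so E[T_1 | X_0 = 1] = 1/π_1 = (2/15 + 10/11)/(10/11) = (172/165)/(10/11) = 86/75.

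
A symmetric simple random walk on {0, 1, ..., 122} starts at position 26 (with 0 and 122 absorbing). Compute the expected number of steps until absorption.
E[τ | X_0 = 26] = 2496

Let v_k = E[τ | X_0 = k]. Boundary: v_0 = v_122 = 0. Recurrence: v_k = 1 + (v_{k-1} + v_{k+1})/2 for 1 ≤ k ≤ 121. The particular solution to v_k − (v_{k-1} + v_{k+1})/2 = 1 is v_k = −k^2. Adding homogeneous solution A + B k and matching boundaries gives v_k = k (122 − k). Substituting k = 26: v_26 = 26 · 96 = 2496.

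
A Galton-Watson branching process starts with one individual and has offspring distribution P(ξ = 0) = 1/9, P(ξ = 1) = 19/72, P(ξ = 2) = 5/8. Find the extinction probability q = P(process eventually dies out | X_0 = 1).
q = 8/45

The pgf is f(s) = 1/9 + 19/72·s + 5/8·s². The extinction probability q is the smallest fixed point of f in [0, 1]. Setting s = f(s):
  5/8·s² + (19/72 − 1)·s + 1/9 = 0
  5/8·s² − (1/9 + 5/8)·s + 1/9 = 0
which factors as (s − 1)·(5/8·s − 1/9) = 0, giving roots s = 1 and s = (1/9)/(5/8) = 8/45.
Mean offspring μ = 19/72 + 2·5/8 = 109/72 > 1 (supercritical), so q < 1. The extinction probability is the smaller root: q = (1/9)/(5/8) = 8/45.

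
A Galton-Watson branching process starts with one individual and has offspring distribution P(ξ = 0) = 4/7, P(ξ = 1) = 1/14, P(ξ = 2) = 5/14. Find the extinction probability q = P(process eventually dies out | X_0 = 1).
q = 1

Mean offspring μ = 0·4/7 + 1·1/14 + 2·5/14 = 11/14 ≤ 1. For μ ≤ 1 with offspring not concentrated at 1, the Galton-Watson process goes extinct almost surely, so q = 1.
(Algebraic check: The pgf is f(s) = 4/7 + 1/14·s + 5/14·s². The extinction probability q is the smallest fixed point of f in [0, 1]. Setting s = f(s):
  5/14·s² + (1/14 − 1)·s + 4/7 = 0
  5/14·s² − (4/7 + 5/14)·s + 4/7 = 0
which factors as (s − 1)·(5/14·s − 4/7) = 0, giving roots s = 1 and s = (4/7)/(5/14) = 8/5. Since 8/5 ≥ 1, the smallest root in [0, 1] is s = 1.)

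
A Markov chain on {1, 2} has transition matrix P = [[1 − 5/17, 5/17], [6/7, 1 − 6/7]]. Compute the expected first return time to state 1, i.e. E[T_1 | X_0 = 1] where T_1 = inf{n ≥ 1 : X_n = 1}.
E[T_1 | X_0 = 1] = 1/π_1 = 137/102

For an irreducible recurrent Markov chain with stationary distribution π, E[T_i | X_0 = i] = 1/π_i (Kac's formula). Here π_1 = (6/7)/(5/17 + 6/7) = (6/7)/(137/119) = 102/137, so E[T_1 | X_0 = 1] = 1/π_1 = (5/17 + 6/7)/(6/7) = (137/119)/(6/7) = 137/102.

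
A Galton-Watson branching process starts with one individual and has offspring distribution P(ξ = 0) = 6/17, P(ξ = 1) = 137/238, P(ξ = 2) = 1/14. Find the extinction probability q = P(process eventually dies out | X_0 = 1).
q = 1

Mean offspring μ = 0·6/17 + 1·137/238 + 2·1/14 = 171/238 ≤ 1. For μ ≤ 1 with offspring not concentrated at 1, the Galton-Watson process goes extinct almost surely, so q = 1.
(Algebraic check: The pgf is f(s) = 6/17 + 137/238·s + 1/14·s². The extinction probability q is the smallest fixed point of f in [0, 1]. Setting s = f(s):
  1/14·s² + (137/238 − 1)·s + 6/17 = 0
  1/14·s² − (6/17 + 1/14)·s + 6/17 = 0
which factors as (s − 1)·(1/14·s − 6/17) = 0, giving roots s = 1 and s = (6/17)/(1/14) = 84/17. Since 84/17 ≥ 1, the smallest root in [0, 1] is s = 1.)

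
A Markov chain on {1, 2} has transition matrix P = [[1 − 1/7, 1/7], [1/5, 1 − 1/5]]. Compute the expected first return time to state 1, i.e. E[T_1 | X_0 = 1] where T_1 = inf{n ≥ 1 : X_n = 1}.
E[T_1 | X_0 = 1] = 1/π_1 = 12/7

For an irreducible recurrent Markov chain with stationary distribution π, E[T_i | X_0 = i] = 1/π_i (Kac's formula). Here π_1 = (1/5)/(1/7 + 1/5) = (1/5)/(12/35) = 7/12, so E[T_1 | X_0 = 1] = 1/π_1 = (1/7 + 1/5)/(1/5) = (12/35)/(1/5) = 12/7.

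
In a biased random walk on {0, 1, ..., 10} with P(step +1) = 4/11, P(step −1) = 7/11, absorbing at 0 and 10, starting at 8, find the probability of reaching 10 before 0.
P(hit 10 before 0) = (1 − (7/4)^8) / (1 − (7/4)^10) = 2763280/8528081

Let u_k denote P(reach 10 before 0 | start at k). Boundary: u_0 = 0, u_10 = 1. Recurrence: u_k = 4/11·u_{k+1} + 7/11·u_{k-1} for 1 ≤ k ≤ 9. Try u_k = A + B·r^k with r = q/p = (7/11)/(4/11) = 7/4. Substitution satisfies the recurrence; boundary conditions give:
  u_k = (1 − r^k) / (1 − r^N) = (1 − (7/4)^8) / (1 − (7/4)^10) = 2763280/8528081.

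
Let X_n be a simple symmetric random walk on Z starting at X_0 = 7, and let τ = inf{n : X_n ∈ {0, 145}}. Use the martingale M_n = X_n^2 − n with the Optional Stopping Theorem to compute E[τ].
E[τ] = 966

M_n = X_n^2 − n is a martingale (since E[X_{n+1}^2 | F_n] = X_n^2 + 1). By OST (τ has finite mean in a bounded region), E[M_τ] = E[M_0] = X_0^2 − 0 = 7^2 = 49. Also E[M_τ] = E[X_τ^2] − E[τ]. The walk exits at 0 or 145, with P(hit 145 first) = 7/145, so E[X_τ^2] = 145^2 · 7/145 + 0 = 1015. Thus E[τ] = E[X_τ^2] − E[M_τ] = 1015 − 49 = 966 = 7(145 − 7) = 966.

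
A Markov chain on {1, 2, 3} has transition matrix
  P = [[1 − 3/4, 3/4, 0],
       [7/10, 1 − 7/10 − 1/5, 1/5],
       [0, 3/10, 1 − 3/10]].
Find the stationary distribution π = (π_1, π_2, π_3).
π = (14/39, 5/13, 10/39)

This is a birth-death chain on three states, which satisfies detailed balance: π_1 · P_{12} = π_2 · P_{21} and π_2 · P_{23} = π_3 · P_{32}.
From π_1 · 3/4 = π_2 · 7/10: π_2/π_1 = (3/4)/(7/10) = 15/14.
From π_2 · 1/5 = π_3 · 3/10: π_3/π_2 = (1/5)/(3/10) = 2/3.
Take π_1 proportional to 1; then unnormalized π = (1, 15/14, 5/7). Normalize by dividing by the sum 39/14:
  π = (14/39, 5/13, 10/39).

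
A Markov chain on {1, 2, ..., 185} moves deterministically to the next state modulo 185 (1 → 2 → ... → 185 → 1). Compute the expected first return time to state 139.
E[T_139 | X_0 = 139] = 185

The chain cycles deterministically, so starting at state 139 it returns in exactly 185 steps. Equivalently, the stationary distribution is uniform π_j = 1/185 for every state j, so by Kac's formula E[T_139] = 1/π_139 = 185.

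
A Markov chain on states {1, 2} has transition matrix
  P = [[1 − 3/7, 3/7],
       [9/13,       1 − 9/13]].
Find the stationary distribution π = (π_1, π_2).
π_1 = 21/34, π_2 = 13/34

Solve πP = π with π_1 + π_2 = 1. From πP = π: π_1 · (1 − 3/7) + π_2 · 9/13 = π_1 ⇒ π_2 · 9/13 = π_1 · 3/7 ⇒ π_2/π_1 = (3/7)/(9/13) = 13/21. Together with π_1 + π_2 = 1:
  π_1 = (9/13)/(3/7 + 9/13) = (9/13)/(102/91) = 21/34,
  π_2 = (3/7)/(3/7 + 9/13) = (3/7)/(102/91) = 13/34.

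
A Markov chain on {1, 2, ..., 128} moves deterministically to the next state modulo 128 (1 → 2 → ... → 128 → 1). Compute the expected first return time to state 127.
E[T_127 | X_0 = 127] = 128

The chain cycles deterministically, so starting at state 127 it returns in exactly 128 steps. Equivalently, the stationary distribution is uniform π_j = 1/128 for every state j, so by Kac's formula E[T_127] = 1/π_127 = 128.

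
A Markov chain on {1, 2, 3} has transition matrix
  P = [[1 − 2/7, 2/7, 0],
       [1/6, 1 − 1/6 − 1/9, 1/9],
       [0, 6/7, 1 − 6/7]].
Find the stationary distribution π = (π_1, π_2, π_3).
π = (63/185, 108/185, 14/185)

This is a birth-death chain on three states, which satisfies detailed balance: π_1 · P_{12} = π_2 · P_{21} and π_2 · P_{23} = π_3 · P_{32}.
From π_1 · 2/7 = π_2 · 1/6: π_2/π_1 = (2/7)/(1/6) = 12/7.
From π_2 · 1/9 = π_3 · 6/7: π_3/π_2 = (1/9)/(6/7) = 7/54.
Take π_1 proportional to 1; then unnormalized π = (1, 12/7, 2/9). Normalize by dividing by the sum 185/63:
  π = (63/185, 108/185, 14/185).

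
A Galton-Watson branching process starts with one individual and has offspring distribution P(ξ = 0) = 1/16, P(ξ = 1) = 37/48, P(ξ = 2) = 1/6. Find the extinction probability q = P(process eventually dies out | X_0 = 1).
q = 3/8

The pgf is f(s) = 1/16 + 37/48·s + 1/6·s². The extinction probability q is the smallest fixed point of f in [0, 1]. Setting s = f(s):
  1/6·s² + (37/48 − 1)·s + 1/16 = 0
  1/6·s² − (1/16 + 1/6)·s + 1/16 = 0
which factors as (s − 1)·(1/6·s − 1/16) = 0, giving roots s = 1 and s = (1/16)/(1/6) = 3/8.
Mean offspring μ = 37/48 + 2·1/6 = 53/48 > 1 (supercritical), so q < 1. The extinction probability is the smaller root: q = (1/16)/(1/6) = 3/8.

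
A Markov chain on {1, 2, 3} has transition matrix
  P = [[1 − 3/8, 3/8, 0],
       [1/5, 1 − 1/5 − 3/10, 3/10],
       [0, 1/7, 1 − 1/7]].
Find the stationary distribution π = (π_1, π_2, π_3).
π = (16/109, 30/109, 63/109)

This is a birth-death chain on three states, which satisfies detailed balance: π_1 · P_{12} = π_2 · P_{21} and π_2 · P_{23} = π_3 · P_{32}.
From π_1 · 3/8 = π_2 · 1/5: π_2/π_1 = (3/8)/(1/5) = 15/8.
From π_2 · 3/10 = π_3 · 1/7: π_3/π_2 = (3/10)/(1/7) = 21/10.
Take π_1 proportional to 1; then unnormalized π = (1, 15/8, 63/16). Normalize by dividing by the sum 109/16:
  π = (16/109, 30/109, 63/109).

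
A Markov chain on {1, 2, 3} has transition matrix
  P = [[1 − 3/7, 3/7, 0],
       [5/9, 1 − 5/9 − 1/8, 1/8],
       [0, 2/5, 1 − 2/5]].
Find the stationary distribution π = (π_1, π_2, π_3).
π = (80/161, 432/1127, 135/1127)

This is a birth-death chain on three states, which satisfies detailed balance: π_1 · P_{12} = π_2 · P_{21} and π_2 · P_{23} = π_3 · P_{32}.
From π_1 · 3/7 = π_2 · 5/9: π_2/π_1 = (3/7)/(5/9) = 27/35.
From π_2 · 1/8 = π_3 · 2/5: π_3/π_2 = (1/8)/(2/5) = 5/16.
Take π_1 proportional to 1; then unnormalized π = (1, 27/35, 27/112). Normalize by dividing by the sum 161/80:
  π = (80/161, 432/1127, 135/1127).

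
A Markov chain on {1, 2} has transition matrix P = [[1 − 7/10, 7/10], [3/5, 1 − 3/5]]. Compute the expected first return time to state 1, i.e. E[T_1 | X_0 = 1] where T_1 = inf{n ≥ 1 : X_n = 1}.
E[T_1 | X_0 = 1] = 1/π_1 = 13/6

For an irreducible recurrent Markov chain with stationary distribution π, E[T_i | X_0 = i] = 1/π_i (Kac's formula). Here π_1 = (3/5)/(7/10 + 3/5) = (3/5)/(13/10) = 6/13, so E[T_1 | X_0 = 1] = 1/π_1 = (7/10 + 3/5)/(3/5) = (13/10)/(3/5) = 13/6.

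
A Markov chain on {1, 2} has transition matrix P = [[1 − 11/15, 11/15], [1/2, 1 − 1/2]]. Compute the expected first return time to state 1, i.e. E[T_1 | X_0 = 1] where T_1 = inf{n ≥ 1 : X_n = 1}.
E[T_1 | X_0 = 1] = 1/π_1 = 37/15

For an irreducible recurrent Markov chain with stationary distribution π, E[T_i | X_0 = i] = 1/π_i (Kac's formula). Here π_1 = (1/2)/(11/15 + 1/2) = (1/2)/(37/30) = 15/37, so E[T_1 | X_0 = 1] = 1/π_1 = (11/15 + 1/2)/(1/2) = (37/30)/(1/2) = 37/15.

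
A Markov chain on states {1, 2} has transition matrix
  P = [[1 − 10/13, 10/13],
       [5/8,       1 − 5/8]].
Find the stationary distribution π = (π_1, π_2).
π_1 = 13/29, π_2 = 16/29

Solve πP = π with π_1 + π_2 = 1. From πP = π: π_1 · (1 − 10/13) + π_2 · 5/8 = π_1 ⇒ π_2 · 5/8 = π_1 · 10/13 ⇒ π_2/π_1 = (10/13)/(5/8) = 16/13. Together with π_1 + π_2 = 1:
  π_1 = (5/8)/(10/13 + 5/8) = (5/8)/(145/104) = 13/29,
  π_2 = (10/13)/(10/13 + 5/8) = (10/13)/(145/104) = 16/29.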